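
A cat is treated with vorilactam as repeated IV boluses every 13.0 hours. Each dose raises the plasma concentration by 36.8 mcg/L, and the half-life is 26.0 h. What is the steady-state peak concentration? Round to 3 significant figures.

126 mcg/L

k = ln 2 / 26.0 = 0.02666 h⁻¹
Fraction remaining after one interval: e^(−kτ) = e^(−0.02666 × 13.0) = 0.7071
R = 1 / (1 − 0.7071) = 3.414
Css,max = 36.8 × 3.414 ≈ 126 mcg/L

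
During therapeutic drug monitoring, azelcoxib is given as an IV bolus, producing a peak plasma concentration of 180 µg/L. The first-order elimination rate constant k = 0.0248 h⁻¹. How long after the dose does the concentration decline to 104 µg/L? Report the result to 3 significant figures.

22.1 hours

C(t) = C₀ e^(−kt)  ⇒  t = ln(C₀/C) / k
t = ln(180/104) / 0.02480 = 0.5486 / 0.02480 ≈ 22.1 hours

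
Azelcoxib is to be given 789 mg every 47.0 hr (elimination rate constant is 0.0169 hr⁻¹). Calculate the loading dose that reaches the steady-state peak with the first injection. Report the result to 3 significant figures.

Accumulation ratio R = 1 / (1 − e^(−kτ)) = 1 / (1 − e^(−0.01690×47.0)) = 1 / (1 − 0.4519) = 1.824
Loading dose = maintenance dose × R = 789 × 1.824 ≈ 1440 mg

1440 mg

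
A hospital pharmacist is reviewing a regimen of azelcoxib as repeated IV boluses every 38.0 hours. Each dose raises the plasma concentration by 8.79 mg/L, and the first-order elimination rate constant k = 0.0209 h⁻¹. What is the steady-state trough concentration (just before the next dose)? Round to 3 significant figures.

Fraction remaining after one interval: e^(−kτ) = e^(−0.02090 × 38.0) = 0.4519
R = 1 / (1 − 0.4519) = 1.825
Css,max = 8.79 × 1.825 = 16.04 mg/L
Css,min = Css,max × e^(−kτ) = 16.04 × 0.4519 ≈ 7.25 mg/L

7.25 mg/L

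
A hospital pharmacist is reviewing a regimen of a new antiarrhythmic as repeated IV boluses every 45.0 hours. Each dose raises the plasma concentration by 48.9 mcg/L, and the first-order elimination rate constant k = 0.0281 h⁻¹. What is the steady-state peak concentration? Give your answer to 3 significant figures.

68.1 mcg/L

Fraction remaining after one interval: e^(−kτ) = e^(−0.02810 × 45.0) = 0.2824
R = 1 / (1 − 0.2824) = 1.393
Css,max = 48.9 × 1.393 ≈ 68.1 mcg/L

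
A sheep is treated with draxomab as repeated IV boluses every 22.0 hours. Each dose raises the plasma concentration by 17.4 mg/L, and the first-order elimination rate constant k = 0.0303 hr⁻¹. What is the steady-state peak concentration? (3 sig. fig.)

Fraction remaining after one interval: e^(−kτ) = e^(−0.03030 × 22.0) = 0.5135
R = 1 / (1 − 0.5135) = 2.055
Css,max = 17.4 × 2.055 ≈ 35.8 mg/L

35.8 mg/L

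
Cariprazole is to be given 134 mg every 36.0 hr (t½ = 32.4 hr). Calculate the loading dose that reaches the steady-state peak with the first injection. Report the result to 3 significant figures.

k = ln 2 / 32.4 = 0.02139 hr⁻¹
Accumulation ratio R = 1 / (1 − e^(−kτ)) = 1 / (1 − e^(−0.02139×36.0)) = 1 / (1 − 0.4629) = 1.862
Loading dose = maintenance dose × R = 134 × 1.862 ≈ 250 mg

250 mg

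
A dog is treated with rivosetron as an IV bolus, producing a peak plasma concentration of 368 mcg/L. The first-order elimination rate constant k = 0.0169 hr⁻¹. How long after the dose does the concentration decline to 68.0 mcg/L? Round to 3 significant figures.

C(t) = C₀ e^(−kt)  ⇒  t = ln(C₀/C) / k
t = ln(368/68.0) / 0.01690 = 1.689 / 0.01690 ≈ 99.9 hours

99.9 hours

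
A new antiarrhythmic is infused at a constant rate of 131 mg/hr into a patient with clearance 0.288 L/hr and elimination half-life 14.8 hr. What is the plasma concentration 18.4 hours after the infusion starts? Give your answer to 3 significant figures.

Css = rate / CL = 131 / 0.288 = 454.9 µg/mL
k = ln 2 / 14.8 = 0.04683 hr⁻¹
C(t) = Css (1 − e^(−kt)) = 454.9 × (1 − e^(−0.8618)) = 454.9 × 0.5776 ≈ 263 µg/mL

263 µg/mL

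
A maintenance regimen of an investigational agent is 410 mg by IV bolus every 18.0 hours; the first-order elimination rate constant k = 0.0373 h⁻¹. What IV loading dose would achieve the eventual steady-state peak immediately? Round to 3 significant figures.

Accumulation ratio R = 1 / (1 − e^(−kτ)) = 1 / (1 − e^(−0.03730×18.0)) = 1 / (1 − 0.5110) = 2.045
Loading dose = maintenance dose × R = 410 × 2.045 ≈ 838 mg

838 mg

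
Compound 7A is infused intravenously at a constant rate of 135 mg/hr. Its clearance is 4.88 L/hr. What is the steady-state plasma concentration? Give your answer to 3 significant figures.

27.7 µg/mL

Css = infusion rate / CL = 135 / 4.88 ≈ 27.7 µg/mL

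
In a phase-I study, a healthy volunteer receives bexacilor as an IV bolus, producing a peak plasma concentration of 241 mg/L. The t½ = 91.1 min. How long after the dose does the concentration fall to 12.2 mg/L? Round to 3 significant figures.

k = ln 2 / 91.1 = 0.007609 min⁻¹
C(t) = C₀ e^(−kt)  ⇒  t = ln(C₀/C) / k
t = ln(241/12.2) / 0.007609 = 2.983 / 0.007609 ≈ 392 minutes

392 minutes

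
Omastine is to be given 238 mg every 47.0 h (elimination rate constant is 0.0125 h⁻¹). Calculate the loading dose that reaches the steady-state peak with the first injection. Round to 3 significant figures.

Accumulation ratio R = 1 / (1 − e^(−kτ)) = 1 / (1 − e^(−0.01250×47.0)) = 1 / (1 − 0.5557) = 2.251
Loading dose = maintenance dose × R = 238 × 2.251 ≈ 536 mg

536 mg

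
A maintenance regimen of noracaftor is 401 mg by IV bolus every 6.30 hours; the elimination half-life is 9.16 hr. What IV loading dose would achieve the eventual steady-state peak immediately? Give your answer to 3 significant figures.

1060 mg

k = ln 2 / 9.16 = 0.07567 hr⁻¹
Accumulation ratio R = 1 / (1 − e^(−kτ)) = 1 / (1 − e^(−0.07567×6.30)) = 1 / (1 − 0.6208) = 2.637
Loading dose = maintenance dose × R = 401 × 2.637 ≈ 1060 mg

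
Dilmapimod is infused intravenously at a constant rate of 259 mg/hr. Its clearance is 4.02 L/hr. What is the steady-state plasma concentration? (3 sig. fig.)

Css = infusion rate / CL = 259 / 4.02 ≈ 64.4 µg/mL

64.4 µg/mL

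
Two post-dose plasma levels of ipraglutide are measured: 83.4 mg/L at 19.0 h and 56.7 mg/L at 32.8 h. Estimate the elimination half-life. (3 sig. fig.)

k = ln(C₁/C₂) / (t₂ − t₁) = ln(83.4/56.7) / (32.8 − 19.0)
  = 0.3859 / 13.80 = 0.02796 h⁻¹
t½ = ln 2 / k = ln 2 / 0.02796 ≈ 24.8 hours

24.8 hours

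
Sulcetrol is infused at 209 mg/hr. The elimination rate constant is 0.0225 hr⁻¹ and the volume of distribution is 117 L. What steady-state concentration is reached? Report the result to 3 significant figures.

CL = k · V = 0.0225 × 117 = 2.632 L/hr
Css = rate / CL = 209 / 2.632 ≈ 79.4 µg/mL

79.4 µg/mL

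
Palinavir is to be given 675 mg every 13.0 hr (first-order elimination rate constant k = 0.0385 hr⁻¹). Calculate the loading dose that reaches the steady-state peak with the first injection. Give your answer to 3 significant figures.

Accumulation ratio R = 1 / (1 − e^(−kτ)) = 1 / (1 − e^(−0.03850×13.0)) = 1 / (1 − 0.6062) = 2.540
Loading dose = maintenance dose × R = 675 × 2.540 ≈ 1710 mg

1710 mg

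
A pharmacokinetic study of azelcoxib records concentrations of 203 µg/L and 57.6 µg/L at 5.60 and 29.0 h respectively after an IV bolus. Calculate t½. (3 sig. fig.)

k = ln(C₁/C₂) / (t₂ − t₁) = ln(203/57.6) / (29.0 − 5.60)
  = 1.260 / 23.40 = 0.05383 h⁻¹
t½ = ln 2 / k = ln 2 / 0.05383 ≈ 12.9 hours

12.9 hours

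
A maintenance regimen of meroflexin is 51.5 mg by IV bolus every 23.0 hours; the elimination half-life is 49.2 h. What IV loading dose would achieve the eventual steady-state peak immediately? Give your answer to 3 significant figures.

186 mg

k = ln 2 / 49.2 = 0.01409 h⁻¹
Accumulation ratio R = 1 / (1 − e^(−kτ)) = 1 / (1 − e^(−0.01409×23.0)) = 1 / (1 − 0.7232) = 3.613
Loading dose = maintenance dose × R = 51.5 × 3.613 ≈ 186 mg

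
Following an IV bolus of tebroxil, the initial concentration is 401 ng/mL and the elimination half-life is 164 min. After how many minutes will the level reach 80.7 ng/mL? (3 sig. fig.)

k = ln 2 / 164 = 0.004227 min⁻¹
C(t) = C₀ e^(−kt)  ⇒  t = ln(C₀/C) / k
t = ln(401/80.7) / 0.004227 = 1.603 / 0.004227 ≈ 379 minutes

379 minutes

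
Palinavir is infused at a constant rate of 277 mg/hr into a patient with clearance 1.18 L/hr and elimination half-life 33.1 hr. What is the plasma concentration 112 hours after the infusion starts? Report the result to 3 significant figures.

212 µg/mL

Css = rate / CL = 277 / 1.18 = 234.7 µg/mL
k = ln 2 / 33.1 = 0.02094 hr⁻¹
C(t) = Css (1 − e^(−kt)) = 234.7 × (1 − e^(−2.345)) = 234.7 × 0.9042 ≈ 212 µg/mL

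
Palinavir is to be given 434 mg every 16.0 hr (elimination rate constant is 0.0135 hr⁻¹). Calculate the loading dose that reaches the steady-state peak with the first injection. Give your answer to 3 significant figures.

Accumulation ratio R = 1 / (1 − e^(−kτ)) = 1 / (1 − e^(−0.01350×16.0)) = 1 / (1 − 0.8057) = 5.148
Loading dose = maintenance dose × R = 434 × 5.148 ≈ 2230 mg

2230 mg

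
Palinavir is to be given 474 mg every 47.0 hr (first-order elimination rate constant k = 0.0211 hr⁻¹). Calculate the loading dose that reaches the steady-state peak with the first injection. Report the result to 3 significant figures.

Accumulation ratio R = 1 / (1 − e^(−kτ)) = 1 / (1 − e^(−0.02110×47.0)) = 1 / (1 − 0.3709) = 1.590
Loading dose = maintenance dose × R = 474 × 1.590 ≈ 754 mg

754 mg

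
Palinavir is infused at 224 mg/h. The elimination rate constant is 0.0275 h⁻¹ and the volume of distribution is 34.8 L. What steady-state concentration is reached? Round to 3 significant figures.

234 µg/mL

CL = k · V = 0.0275 × 34.8 = 0.9570 L/h
Css = rate / CL = 224 / 0.9570 ≈ 234 µg/mL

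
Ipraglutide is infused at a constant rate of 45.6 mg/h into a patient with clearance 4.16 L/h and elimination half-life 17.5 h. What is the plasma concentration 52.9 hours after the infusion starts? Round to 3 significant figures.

9.61 µg/mL

Css = rate / CL = 45.6 / 4.16 = 10.96 µg/mL
k = ln 2 / 17.5 = 0.03961 h⁻¹
C(t) = Css (1 − e^(−kt)) = 10.96 × (1 − e^(−2.095)) = 10.96 × 0.8770 ≈ 9.61 µg/mL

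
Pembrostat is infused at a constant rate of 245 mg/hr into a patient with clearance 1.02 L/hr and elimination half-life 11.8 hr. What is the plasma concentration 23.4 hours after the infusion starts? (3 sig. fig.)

Css = rate / CL = 245 / 1.02 = 240.2 mg/L
k = ln 2 / 11.8 = 0.05874 hr⁻¹
C(t) = Css (1 − e^(−kt)) = 240.2 × (1 − e^(−1.375)) = 240.2 × 0.7470 ≈ 179 mg/L

179 mg/L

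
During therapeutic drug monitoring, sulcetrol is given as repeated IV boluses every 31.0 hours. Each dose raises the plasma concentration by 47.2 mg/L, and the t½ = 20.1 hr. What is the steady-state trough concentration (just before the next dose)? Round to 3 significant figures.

24.7 mg/L

k = ln 2 / 20.1 = 0.03448 hr⁻¹
Fraction remaining after one interval: e^(−kτ) = e^(−0.03448 × 31.0) = 0.3433
R = 1 / (1 − 0.3433) = 1.523
Css,max = 47.2 × 1.523 = 71.88 mg/L
Css,min = Css,max × e^(−kτ) = 71.88 × 0.3433 ≈ 24.7 mg/L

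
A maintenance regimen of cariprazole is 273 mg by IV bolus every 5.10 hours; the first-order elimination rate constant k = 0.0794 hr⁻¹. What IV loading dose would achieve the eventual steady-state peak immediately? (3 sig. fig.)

Accumulation ratio R = 1 / (1 − e^(−kτ)) = 1 / (1 − e^(−0.07940×5.10)) = 1 / (1 − 0.6670) = 3.003
Loading dose = maintenance dose × R = 273 × 3.003 ≈ 820 mg

820 mg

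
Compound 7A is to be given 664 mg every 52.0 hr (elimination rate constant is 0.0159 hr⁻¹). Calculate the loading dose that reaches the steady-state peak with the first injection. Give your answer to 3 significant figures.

Accumulation ratio R = 1 / (1 − e^(−kτ)) = 1 / (1 − e^(−0.01590×52.0)) = 1 / (1 − 0.4374) = 1.778
Loading dose = maintenance dose × R = 664 × 1.778 ≈ 1180 mg

1180 mg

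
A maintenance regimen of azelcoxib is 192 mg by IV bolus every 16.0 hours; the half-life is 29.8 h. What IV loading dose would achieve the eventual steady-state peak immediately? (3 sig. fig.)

618 mg

k = ln 2 / 29.8 = 0.02326 h⁻¹
Accumulation ratio R = 1 / (1 − e^(−kτ)) = 1 / (1 − e^(−0.02326×16.0)) = 1 / (1 − 0.6892) = 3.218
Loading dose = maintenance dose × R = 192 × 3.218 ≈ 618 mg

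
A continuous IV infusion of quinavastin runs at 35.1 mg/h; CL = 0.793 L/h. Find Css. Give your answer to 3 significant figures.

44.3 mg/L

Css = infusion rate / CL = 35.1 / 0.793 ≈ 44.3 mg/L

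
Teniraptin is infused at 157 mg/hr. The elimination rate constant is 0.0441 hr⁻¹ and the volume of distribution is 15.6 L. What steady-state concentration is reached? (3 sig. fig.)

228 mg/L

CL = k · V = 0.0441 × 15.6 = 0.6880 L/hr
Css = rate / CL = 157 / 0.6880 ≈ 228 mg/L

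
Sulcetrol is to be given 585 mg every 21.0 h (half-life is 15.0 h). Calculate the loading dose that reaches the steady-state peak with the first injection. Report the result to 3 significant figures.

k = ln 2 / 15.0 = 0.04621 h⁻¹
Accumulation ratio R = 1 / (1 − e^(−kτ)) = 1 / (1 − e^(−0.04621×21.0)) = 1 / (1 − 0.3789) = 1.610
Loading dose = maintenance dose × R = 585 × 1.610 ≈ 942 mg

942 mg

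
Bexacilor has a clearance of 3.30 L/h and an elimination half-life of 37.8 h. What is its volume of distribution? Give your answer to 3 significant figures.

k = ln 2 / t½ = ln 2 / 37.8 = 0.01834 h⁻¹
V = CL / k = 3.30 / 0.01834 ≈ 180 L

180 L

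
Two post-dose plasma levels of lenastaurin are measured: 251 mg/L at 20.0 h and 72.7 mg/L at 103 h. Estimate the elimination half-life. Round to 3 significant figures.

46.4 hours

k = ln(C₁/C₂) / (t₂ − t₁) = ln(251/72.7) / (103 − 20.0)
  = 1.239 / 83.00 = 0.01493 h⁻¹
t½ = ln 2 / k = ln 2 / 0.01493 ≈ 46.4 hours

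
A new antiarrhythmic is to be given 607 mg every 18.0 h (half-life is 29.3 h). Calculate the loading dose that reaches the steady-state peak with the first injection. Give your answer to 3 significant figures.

k = ln 2 / 29.3 = 0.02366 h⁻¹
Accumulation ratio R = 1 / (1 − e^(−kτ)) = 1 / (1 − e^(−0.02366×18.0)) = 1 / (1 − 0.6532) = 2.884
Loading dose = maintenance dose × R = 607 × 2.884 ≈ 1750 mg

1750 mg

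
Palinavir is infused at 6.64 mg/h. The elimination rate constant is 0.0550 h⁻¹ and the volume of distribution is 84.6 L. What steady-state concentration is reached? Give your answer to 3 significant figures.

CL = k · V = 0.0550 × 84.6 = 4.653 L/h
Css = rate / CL = 6.64 / 4.653 ≈ 1.43 µg/mL

1.43 µg/mL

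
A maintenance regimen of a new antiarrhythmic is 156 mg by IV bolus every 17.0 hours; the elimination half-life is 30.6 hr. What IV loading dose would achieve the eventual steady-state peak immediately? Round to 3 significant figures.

k = ln 2 / 30.6 = 0.02265 hr⁻¹
Accumulation ratio R = 1 / (1 − e^(−kτ)) = 1 / (1 − e^(−0.02265×17.0)) = 1 / (1 − 0.6804) = 3.129
Loading dose = maintenance dose × R = 156 × 3.129 ≈ 488 mg

488 mg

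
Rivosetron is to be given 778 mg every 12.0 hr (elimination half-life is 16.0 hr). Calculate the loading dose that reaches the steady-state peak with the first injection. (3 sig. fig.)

1920 mg

k = ln 2 / 16.0 = 0.04332 hr⁻¹
Accumulation ratio R = 1 / (1 − e^(−kτ)) = 1 / (1 − e^(−0.04332×12.0)) = 1 / (1 − 0.5946) = 2.467
Loading dose = maintenance dose × R = 778 × 2.467 ≈ 1920 mg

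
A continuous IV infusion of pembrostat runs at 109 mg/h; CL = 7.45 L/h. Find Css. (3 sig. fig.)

Css = infusion rate / CL = 109 / 7.45 ≈ 14.6 mg/L

14.6 mg/L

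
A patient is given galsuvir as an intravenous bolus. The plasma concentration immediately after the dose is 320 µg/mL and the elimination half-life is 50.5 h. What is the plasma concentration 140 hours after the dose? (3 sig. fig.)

46.8 µg/mL

k = ln 2 / 50.5 = 0.01373 h⁻¹
140 h is 2.772 half-lives, so C = 320 × (1/2)^2.772 = 320 × 0.1464 ≈ 46.8 µg/mL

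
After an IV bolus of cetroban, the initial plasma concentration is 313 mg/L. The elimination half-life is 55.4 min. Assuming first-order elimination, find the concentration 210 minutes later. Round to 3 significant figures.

k = ln 2 / 55.4 = 0.01251 min⁻¹
210 min is 3.791 half-lives, so C = 313 × (1/2)^3.791 = 313 × 0.07226 ≈ 22.6 mg/L

22.6 mg/L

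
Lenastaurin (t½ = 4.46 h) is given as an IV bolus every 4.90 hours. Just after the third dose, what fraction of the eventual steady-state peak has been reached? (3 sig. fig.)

0.898

k = ln 2 / 4.46 = 0.1554 h⁻¹
f_n = 1 − e^(−nkτ) = 1 − e^(−3 × 0.1554 × 4.90) = 1 − e^(−2.285) = 1 − 0.1018 ≈ 0.898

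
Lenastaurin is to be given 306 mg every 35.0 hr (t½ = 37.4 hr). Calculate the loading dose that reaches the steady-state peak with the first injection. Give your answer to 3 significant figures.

641 mg

k = ln 2 / 37.4 = 0.01853 hr⁻¹
Accumulation ratio R = 1 / (1 − e^(−kτ)) = 1 / (1 − e^(−0.01853×35.0)) = 1 / (1 − 0.5227) = 2.095
Loading dose = maintenance dose × R = 306 × 2.095 ≈ 641 mg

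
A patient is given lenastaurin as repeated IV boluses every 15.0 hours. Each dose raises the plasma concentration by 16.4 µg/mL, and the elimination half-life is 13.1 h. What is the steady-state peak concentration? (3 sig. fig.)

k = ln 2 / 13.1 = 0.05291 h⁻¹
Fraction remaining after one interval: e^(−kτ) = e^(−0.05291 × 15.0) = 0.4522
R = 1 / (1 − 0.4522) = 1.825
Css,max = 16.4 × 1.825 ≈ 29.9 µg/mL

29.9 µg/mL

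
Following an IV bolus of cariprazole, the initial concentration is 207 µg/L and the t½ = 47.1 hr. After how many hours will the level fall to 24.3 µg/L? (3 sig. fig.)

146 hours

k = ln 2 / 47.1 = 0.01472 hr⁻¹
C(t) = C₀ e^(−kt)  ⇒  t = ln(C₀/C) / k
t = ln(207/24.3) / 0.01472 = 2.142 / 0.01472 ≈ 146 hours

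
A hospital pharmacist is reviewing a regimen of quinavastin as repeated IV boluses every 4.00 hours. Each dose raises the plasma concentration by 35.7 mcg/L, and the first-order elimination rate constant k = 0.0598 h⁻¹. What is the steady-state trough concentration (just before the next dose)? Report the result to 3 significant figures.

Fraction remaining after one interval: e^(−kτ) = e^(−0.05980 × 4.00) = 0.7873
R = 1 / (1 − 0.7873) = 4.701
Css,max = 35.7 × 4.701 = 167.8 mcg/L
Css,min = Css,max × e^(−kτ) = 167.8 × 0.7873 ≈ 132 mcg/L

132 mcg/L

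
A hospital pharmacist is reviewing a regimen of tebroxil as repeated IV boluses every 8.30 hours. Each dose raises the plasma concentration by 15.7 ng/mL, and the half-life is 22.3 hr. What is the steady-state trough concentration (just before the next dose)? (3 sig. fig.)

53.3 ng/mL

k = ln 2 / 22.3 = 0.03108 hr⁻¹
Fraction remaining after one interval: e^(−kτ) = e^(−0.03108 × 8.30) = 0.7726
R = 1 / (1 − 0.7726) = 4.398
Css,max = 15.7 × 4.398 = 69.04 ng/mL
Css,min = Css,max × e^(−kτ) = 69.04 × 0.7726 ≈ 53.3 ng/mL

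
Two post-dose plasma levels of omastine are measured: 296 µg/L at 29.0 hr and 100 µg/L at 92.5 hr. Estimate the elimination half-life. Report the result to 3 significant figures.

k = ln(C₁/C₂) / (t₂ − t₁) = ln(296/100) / (92.5 − 29.0)
  = 1.085 / 63.50 = 0.01709 hr⁻¹
t½ = ln 2 / k = ln 2 / 0.01709 ≈ 40.6 hours

40.6 hours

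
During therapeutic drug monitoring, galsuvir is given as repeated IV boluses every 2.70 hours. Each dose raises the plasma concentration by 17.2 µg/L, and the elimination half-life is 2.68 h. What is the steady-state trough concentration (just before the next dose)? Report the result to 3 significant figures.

17.0 µg/L

k = ln 2 / 2.68 = 0.2586 h⁻¹
Fraction remaining after one interval: e^(−kτ) = e^(−0.2586 × 2.70) = 0.4974
R = 1 / (1 − 0.4974) = 1.990
Css,max = 17.2 × 1.990 = 34.22 µg/L
Css,min = Css,max × e^(−kτ) = 34.22 × 0.4974 ≈ 17.0 µg/L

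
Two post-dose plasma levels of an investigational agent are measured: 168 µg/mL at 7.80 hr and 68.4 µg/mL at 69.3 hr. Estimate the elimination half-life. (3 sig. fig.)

k = ln(C₁/C₂) / (t₂ − t₁) = ln(168/68.4) / (69.3 − 7.80)
  = 0.8986 / 61.50 = 0.01461 hr⁻¹
t½ = ln 2 / k = ln 2 / 0.01461 ≈ 47.4 hours

47.4 hours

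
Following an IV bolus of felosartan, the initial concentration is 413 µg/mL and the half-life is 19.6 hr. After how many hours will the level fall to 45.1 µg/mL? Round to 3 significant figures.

62.6 hours

k = ln 2 / 19.6 = 0.03536 hr⁻¹
C(t) = C₀ e^(−kt)  ⇒  t = ln(C₀/C) / k
t = ln(413/45.1) / 0.03536 = 2.215 / 0.03536 ≈ 62.6 hours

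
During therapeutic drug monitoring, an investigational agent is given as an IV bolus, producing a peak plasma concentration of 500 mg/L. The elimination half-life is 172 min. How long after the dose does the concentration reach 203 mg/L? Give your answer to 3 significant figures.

k = ln 2 / 172 = 0.004030 min⁻¹
C(t) = C₀ e^(−kt)  ⇒  t = ln(C₀/C) / k
t = ln(500/203) / 0.004030 = 0.9014 / 0.004030 ≈ 224 minutes

224 minutes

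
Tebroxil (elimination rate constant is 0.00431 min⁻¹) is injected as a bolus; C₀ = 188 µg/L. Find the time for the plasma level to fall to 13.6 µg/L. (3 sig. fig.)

C(t) = C₀ e^(−kt)  ⇒  t = ln(C₀/C) / k
t = ln(188/13.6) / 0.004310 = 2.626 / 0.004310 ≈ 609 minutes

609 minutes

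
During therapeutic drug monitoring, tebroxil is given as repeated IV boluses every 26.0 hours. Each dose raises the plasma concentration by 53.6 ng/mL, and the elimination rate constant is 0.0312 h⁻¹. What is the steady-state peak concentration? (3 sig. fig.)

Fraction remaining after one interval: e^(−kτ) = e^(−0.03120 × 26.0) = 0.4443
R = 1 / (1 − 0.4443) = 1.800
Css,max = 53.6 × 1.800 ≈ 96.5 ng/mL

96.5 ng/mL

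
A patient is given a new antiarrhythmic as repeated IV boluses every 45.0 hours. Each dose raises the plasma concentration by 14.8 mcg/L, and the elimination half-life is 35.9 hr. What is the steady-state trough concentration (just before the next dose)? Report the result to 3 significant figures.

10.7 mcg/L

k = ln 2 / 35.9 = 0.01931 hr⁻¹
Fraction remaining after one interval: e^(−kτ) = e^(−0.01931 × 45.0) = 0.4194
R = 1 / (1 − 0.4194) = 1.722
Css,max = 14.8 × 1.722 = 25.49 mcg/L
Css,min = Css,max × e^(−kτ) = 25.49 × 0.4194 ≈ 10.7 mcg/L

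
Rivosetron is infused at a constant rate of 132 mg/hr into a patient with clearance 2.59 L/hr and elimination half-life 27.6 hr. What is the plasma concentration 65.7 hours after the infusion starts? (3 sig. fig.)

Css = rate / CL = 132 / 2.59 = 50.97 mg/L
k = ln 2 / 27.6 = 0.02511 hr⁻¹
C(t) = Css (1 − e^(−kt)) = 50.97 × (1 − e^(−1.650)) = 50.97 × 0.8079 ≈ 41.2 mg/L

41.2 mg/L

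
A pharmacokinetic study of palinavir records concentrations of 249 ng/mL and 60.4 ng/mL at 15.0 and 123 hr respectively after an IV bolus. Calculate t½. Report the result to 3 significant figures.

k = ln(C₁/C₂) / (t₂ − t₁) = ln(249/60.4) / (123 − 15.0)
  = 1.416 / 108.0 = 0.01312 hr⁻¹
t½ = ln 2 / k = ln 2 / 0.01312 ≈ 52.8 hours

52.8 hours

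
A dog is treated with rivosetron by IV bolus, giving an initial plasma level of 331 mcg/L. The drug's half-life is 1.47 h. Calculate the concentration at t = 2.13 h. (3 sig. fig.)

121 mcg/L

k = ln 2 / 1.47 = 0.4715 h⁻¹
C(t) = C₀ e^(−kt) = 331 × e^(−0.4715 × 2.13) = 331 × e^(−1.004) = 331 × 0.3663 ≈ 121 mcg/L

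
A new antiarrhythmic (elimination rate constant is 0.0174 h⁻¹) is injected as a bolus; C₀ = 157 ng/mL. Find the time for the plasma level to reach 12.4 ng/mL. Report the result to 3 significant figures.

C(t) = C₀ e^(−kt)  ⇒  t = ln(C₀/C) / k
t = ln(157/12.4) / 0.01740 = 2.539 / 0.01740 ≈ 146 hours

146 hours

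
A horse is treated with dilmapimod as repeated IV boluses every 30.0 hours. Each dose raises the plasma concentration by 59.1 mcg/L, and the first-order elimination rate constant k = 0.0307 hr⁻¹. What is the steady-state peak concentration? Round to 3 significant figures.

Fraction remaining after one interval: e^(−kτ) = e^(−0.03070 × 30.0) = 0.3981
R = 1 / (1 − 0.3981) = 1.661
Css,max = 59.1 × 1.661 ≈ 98.2 mcg/L

98.2 mcg/L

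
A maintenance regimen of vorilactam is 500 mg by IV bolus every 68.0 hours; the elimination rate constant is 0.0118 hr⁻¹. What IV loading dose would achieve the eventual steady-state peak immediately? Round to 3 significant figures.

Accumulation ratio R = 1 / (1 − e^(−kτ)) = 1 / (1 − e^(−0.01180×68.0)) = 1 / (1 − 0.4483) = 1.812
Loading dose = maintenance dose × R = 500 × 1.812 ≈ 906 mg

906 mg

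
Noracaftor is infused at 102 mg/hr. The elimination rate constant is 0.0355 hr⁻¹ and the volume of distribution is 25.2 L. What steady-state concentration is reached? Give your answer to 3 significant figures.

CL = k · V = 0.0355 × 25.2 = 0.8946 L/hr
Css = rate / CL = 102 / 0.8946 ≈ 114 mg/L

114 mg/L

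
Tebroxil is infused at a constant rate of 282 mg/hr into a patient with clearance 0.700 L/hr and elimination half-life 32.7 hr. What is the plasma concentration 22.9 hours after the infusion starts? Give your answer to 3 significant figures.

155 mg/L

Css = rate / CL = 282 / 0.700 = 402.9 mg/L
k = ln 2 / 32.7 = 0.02120 hr⁻¹
C(t) = Css (1 − e^(−kt)) = 402.9 × (1 − e^(−0.4854)) = 402.9 × 0.3846 ≈ 155 mg/L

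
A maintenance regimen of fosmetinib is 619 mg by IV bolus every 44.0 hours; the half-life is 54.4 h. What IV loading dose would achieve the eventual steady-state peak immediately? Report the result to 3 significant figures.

1440 mg

k = ln 2 / 54.4 = 0.01274 h⁻¹
Accumulation ratio R = 1 / (1 − e^(−kτ)) = 1 / (1 − e^(−0.01274×44.0)) = 1 / (1 − 0.5708) = 2.330
Loading dose = maintenance dose × R = 619 × 2.330 ≈ 1440 mg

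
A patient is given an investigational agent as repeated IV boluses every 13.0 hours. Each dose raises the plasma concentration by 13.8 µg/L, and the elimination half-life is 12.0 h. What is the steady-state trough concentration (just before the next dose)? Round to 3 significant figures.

12.3 µg/L

k = ln 2 / 12.0 = 0.05776 h⁻¹
Fraction remaining after one interval: e^(−kτ) = e^(−0.05776 × 13.0) = 0.4719
R = 1 / (1 − 0.4719) = 1.894
Css,max = 13.8 × 1.894 = 26.13 µg/L
Css,min = Css,max × e^(−kτ) = 26.13 × 0.4719 ≈ 12.3 µg/L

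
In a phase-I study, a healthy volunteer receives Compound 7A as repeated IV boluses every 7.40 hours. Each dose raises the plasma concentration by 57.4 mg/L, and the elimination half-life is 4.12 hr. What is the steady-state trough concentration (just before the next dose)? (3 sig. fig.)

23.2 mg/L

k = ln 2 / 4.12 = 0.1682 hr⁻¹
Fraction remaining after one interval: e^(−kτ) = e^(−0.1682 × 7.40) = 0.2879
R = 1 / (1 − 0.2879) = 1.404
Css,max = 57.4 × 1.404 = 80.61 mg/L
Css,min = Css,max × e^(−kτ) = 80.61 × 0.2879 ≈ 23.2 mg/L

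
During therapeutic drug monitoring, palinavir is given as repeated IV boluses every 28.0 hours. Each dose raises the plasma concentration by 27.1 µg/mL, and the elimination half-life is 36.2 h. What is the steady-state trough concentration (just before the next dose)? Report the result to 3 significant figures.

k = ln 2 / 36.2 = 0.01915 h⁻¹
Fraction remaining after one interval: e^(−kτ) = e^(−0.01915 × 28.0) = 0.5850
R = 1 / (1 − 0.5850) = 2.410
Css,max = 27.1 × 2.410 = 65.30 µg/mL
Css,min = Css,max × e^(−kτ) = 65.30 × 0.5850 ≈ 38.2 µg/mL

38.2 µg/mL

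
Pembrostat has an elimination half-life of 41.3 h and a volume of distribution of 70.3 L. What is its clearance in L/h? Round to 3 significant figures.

k = ln 2 / t½ = ln 2 / 41.3 = 0.01678 h⁻¹
CL = k · V = 0.01678 × 70.3 ≈ 1.18 L/h

1.18 L/h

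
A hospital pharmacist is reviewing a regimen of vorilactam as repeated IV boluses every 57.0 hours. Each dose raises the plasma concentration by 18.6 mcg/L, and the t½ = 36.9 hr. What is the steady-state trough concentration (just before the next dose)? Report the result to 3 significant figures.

9.70 mcg/L

k = ln 2 / 36.9 = 0.01878 hr⁻¹
Fraction remaining after one interval: e^(−kτ) = e^(−0.01878 × 57.0) = 0.3428
R = 1 / (1 − 0.3428) = 1.522
Css,max = 18.6 × 1.522 = 28.30 mcg/L
Css,min = Css,max × e^(−kτ) = 28.30 × 0.3428 ≈ 9.70 mcg/L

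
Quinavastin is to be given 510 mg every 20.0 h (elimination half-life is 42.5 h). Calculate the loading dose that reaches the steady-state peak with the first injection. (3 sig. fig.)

k = ln 2 / 42.5 = 0.01631 h⁻¹
Accumulation ratio R = 1 / (1 − e^(−kτ)) = 1 / (1 − e^(−0.01631×20.0)) = 1 / (1 − 0.7217) = 3.593
Loading dose = maintenance dose × R = 510 × 3.593 ≈ 1830 mg

1830 mg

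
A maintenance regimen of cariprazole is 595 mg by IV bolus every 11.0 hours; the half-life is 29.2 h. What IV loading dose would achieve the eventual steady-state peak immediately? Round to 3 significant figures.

k = ln 2 / 29.2 = 0.02374 h⁻¹
Accumulation ratio R = 1 / (1 − e^(−kτ)) = 1 / (1 − e^(−0.02374×11.0)) = 1 / (1 − 0.7702) = 4.351
Loading dose = maintenance dose × R = 595 × 4.351 ≈ 2590 mg

2590 mg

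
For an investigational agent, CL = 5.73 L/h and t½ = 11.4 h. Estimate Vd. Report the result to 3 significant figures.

k = ln 2 / t½ = ln 2 / 11.4 = 0.06080 h⁻¹
V = CL / k = 5.73 / 0.06080 ≈ 94.2 L

94.2 L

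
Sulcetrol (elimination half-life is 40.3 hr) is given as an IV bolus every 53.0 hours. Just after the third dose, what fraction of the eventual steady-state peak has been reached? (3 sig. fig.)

0.935

k = ln 2 / 40.3 = 0.01720 hr⁻¹
f_n = 1 − e^(−nkτ) = 1 − e^(−3 × 0.01720 × 53.0) = 1 − e^(−2.735) = 1 − 0.06491 ≈ 0.935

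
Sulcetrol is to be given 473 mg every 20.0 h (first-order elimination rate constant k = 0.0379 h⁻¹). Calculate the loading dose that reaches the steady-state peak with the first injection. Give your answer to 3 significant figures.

890 mg

Accumulation ratio R = 1 / (1 − e^(−kτ)) = 1 / (1 − e^(−0.03790×20.0)) = 1 / (1 − 0.4686) = 1.882
Loading dose = maintenance dose × R = 473 × 1.882 ≈ 890 mg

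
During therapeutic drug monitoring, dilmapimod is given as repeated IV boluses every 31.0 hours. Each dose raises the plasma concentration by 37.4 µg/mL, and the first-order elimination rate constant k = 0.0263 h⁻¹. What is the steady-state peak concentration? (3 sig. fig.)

Fraction remaining after one interval: e^(−kτ) = e^(−0.02630 × 31.0) = 0.4425
R = 1 / (1 − 0.4425) = 1.794
Css,max = 37.4 × 1.794 ≈ 67.1 µg/mL

67.1 µg/mL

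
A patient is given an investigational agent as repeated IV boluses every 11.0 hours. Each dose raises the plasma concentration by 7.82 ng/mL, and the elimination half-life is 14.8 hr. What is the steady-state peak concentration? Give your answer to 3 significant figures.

19.4 ng/mL

k = ln 2 / 14.8 = 0.04683 hr⁻¹
Fraction remaining after one interval: e^(−kτ) = e^(−0.04683 × 11.0) = 0.5974
R = 1 / (1 − 0.5974) = 2.484
Css,max = 7.82 × 2.484 ≈ 19.4 ng/mL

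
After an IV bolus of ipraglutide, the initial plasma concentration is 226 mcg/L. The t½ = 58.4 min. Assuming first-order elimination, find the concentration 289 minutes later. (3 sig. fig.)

7.32 mcg/L

k = ln 2 / 58.4 = 0.01187 min⁻¹
289 min is 4.949 half-lives, so C = 226 × (1/2)^4.949 = 226 × 0.03238 ≈ 7.32 mcg/L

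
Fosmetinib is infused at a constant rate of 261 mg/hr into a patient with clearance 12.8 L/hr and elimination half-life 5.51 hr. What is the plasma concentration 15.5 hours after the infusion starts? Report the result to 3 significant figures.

17.5 µg/mL

Css = rate / CL = 261 / 12.8 = 20.39 µg/mL
k = ln 2 / 5.51 = 0.1258 hr⁻¹
C(t) = Css (1 − e^(−kt)) = 20.39 × (1 − e^(−1.950)) = 20.39 × 0.8577 ≈ 17.5 µg/mL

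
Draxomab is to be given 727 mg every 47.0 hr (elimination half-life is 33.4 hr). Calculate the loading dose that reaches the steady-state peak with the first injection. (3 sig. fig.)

1170 mg

k = ln 2 / 33.4 = 0.02075 hr⁻¹
Accumulation ratio R = 1 / (1 − e^(−kτ)) = 1 / (1 − e^(−0.02075×47.0)) = 1 / (1 − 0.3770) = 1.605
Loading dose = maintenance dose × R = 727 × 1.605 ≈ 1170 mg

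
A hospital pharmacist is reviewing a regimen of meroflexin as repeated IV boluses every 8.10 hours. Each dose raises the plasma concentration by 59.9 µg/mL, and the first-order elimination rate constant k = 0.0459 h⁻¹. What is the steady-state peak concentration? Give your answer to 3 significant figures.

193 µg/mL

Fraction remaining after one interval: e^(−kτ) = e^(−0.04590 × 8.10) = 0.6895
R = 1 / (1 − 0.6895) = 3.221
Css,max = 59.9 × 3.221 ≈ 193 µg/mL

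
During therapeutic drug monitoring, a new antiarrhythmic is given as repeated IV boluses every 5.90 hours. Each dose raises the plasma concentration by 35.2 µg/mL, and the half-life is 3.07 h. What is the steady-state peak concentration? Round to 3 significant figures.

47.8 µg/mL

k = ln 2 / 3.07 = 0.2258 h⁻¹
Fraction remaining after one interval: e^(−kτ) = e^(−0.2258 × 5.90) = 0.2639
R = 1 / (1 − 0.2639) = 1.359
Css,max = 35.2 × 1.359 ≈ 47.8 µg/mL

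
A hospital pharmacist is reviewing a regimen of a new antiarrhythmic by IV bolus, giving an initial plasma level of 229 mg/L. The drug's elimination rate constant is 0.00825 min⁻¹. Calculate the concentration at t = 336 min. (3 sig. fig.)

C(t) = C₀ e^(−kt) = 229 × e^(−0.008250 × 336) = 229 × e^(−2.772) = 229 × 0.06254 ≈ 14.3 mg/L

14.3 mg/L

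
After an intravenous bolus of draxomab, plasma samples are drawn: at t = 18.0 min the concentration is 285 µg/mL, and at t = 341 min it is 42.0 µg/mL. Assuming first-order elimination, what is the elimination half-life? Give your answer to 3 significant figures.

117 minutes

k = ln(C₁/C₂) / (t₂ − t₁) = ln(285/42.0) / (341 − 18.0)
  = 1.915 / 323.0 = 0.005928 min⁻¹
t½ = ln 2 / k = ln 2 / 0.005928 ≈ 117 minutes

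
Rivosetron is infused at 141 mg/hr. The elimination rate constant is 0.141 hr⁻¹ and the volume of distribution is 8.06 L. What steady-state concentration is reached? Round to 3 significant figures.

124 µg/mL

CL = k · V = 0.141 × 8.06 = 1.136 L/hr
Css = rate / CL = 141 / 1.136 ≈ 124 µg/mL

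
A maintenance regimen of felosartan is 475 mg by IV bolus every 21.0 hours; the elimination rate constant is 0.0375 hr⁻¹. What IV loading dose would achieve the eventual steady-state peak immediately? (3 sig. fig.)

Accumulation ratio R = 1 / (1 − e^(−kτ)) = 1 / (1 − e^(−0.03750×21.0)) = 1 / (1 − 0.4550) = 1.835
Loading dose = maintenance dose × R = 475 × 1.835 ≈ 872 mg

872 mg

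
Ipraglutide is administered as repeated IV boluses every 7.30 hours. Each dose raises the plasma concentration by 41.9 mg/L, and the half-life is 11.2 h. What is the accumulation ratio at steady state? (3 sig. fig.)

2.75

k = ln 2 / 11.2 = 0.06189 h⁻¹
Fraction remaining after one interval: e^(−kτ) = e^(−0.06189 × 7.30) = 0.6365
R = 1 / (1 − 0.6365) = 1 / 0.3635 ≈ 2.75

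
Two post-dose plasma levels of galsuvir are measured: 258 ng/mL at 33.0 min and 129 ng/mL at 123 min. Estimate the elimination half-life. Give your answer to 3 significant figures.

90.0 minutes

k = ln(C₁/C₂) / (t₂ − t₁) = ln(258/129) / (123 − 33.0)
  = 0.6931 / 90.00 = 0.007702 min⁻¹
t½ = ln 2 / k = ln 2 / 0.007702 ≈ 90.0 minutes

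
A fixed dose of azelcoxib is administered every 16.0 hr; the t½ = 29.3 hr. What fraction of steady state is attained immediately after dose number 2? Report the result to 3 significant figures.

k = ln 2 / 29.3 = 0.02366 hr⁻¹
f_n = 1 − e^(−nkτ) = 1 − e^(−2 × 0.02366 × 16.0) = 1 − e^(−0.7570) = 1 − 0.4691 ≈ 0.531

0.531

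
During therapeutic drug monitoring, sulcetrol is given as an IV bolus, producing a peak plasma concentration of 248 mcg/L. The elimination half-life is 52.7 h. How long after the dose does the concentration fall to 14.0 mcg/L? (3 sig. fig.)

219 hours

k = ln 2 / 52.7 = 0.01315 h⁻¹
C(t) = C₀ e^(−kt)  ⇒  t = ln(C₀/C) / k
t = ln(248/14.0) / 0.01315 = 2.874 / 0.01315 ≈ 219 hours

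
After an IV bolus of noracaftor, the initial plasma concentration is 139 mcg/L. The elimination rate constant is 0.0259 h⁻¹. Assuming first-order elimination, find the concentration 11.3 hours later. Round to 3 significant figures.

C(t) = C₀ e^(−kt) = 139 × e^(−0.02590 × 11.3) = 139 × e^(−0.2927) = 139 × 0.7463 ≈ 104 mcg/L

104 mcg/L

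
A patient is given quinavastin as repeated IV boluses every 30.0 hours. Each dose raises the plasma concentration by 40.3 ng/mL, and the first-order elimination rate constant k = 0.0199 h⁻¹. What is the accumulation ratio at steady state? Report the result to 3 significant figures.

Fraction remaining after one interval: e^(−kτ) = e^(−0.01990 × 30.0) = 0.5505
R = 1 / (1 − 0.5505) = 1 / 0.4495 ≈ 2.22

2.22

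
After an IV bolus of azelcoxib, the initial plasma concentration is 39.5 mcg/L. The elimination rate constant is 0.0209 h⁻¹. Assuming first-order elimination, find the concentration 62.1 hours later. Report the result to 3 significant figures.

C(t) = C₀ e^(−kt) = 39.5 × e^(−0.02090 × 62.1) = 39.5 × e^(−1.298) = 39.5 × 0.2731 ≈ 10.8 mcg/L

10.8 mcg/L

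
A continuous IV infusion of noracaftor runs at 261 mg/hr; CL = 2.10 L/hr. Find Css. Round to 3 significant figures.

124 µg/mL

Css = infusion rate / CL = 261 / 2.10 ≈ 124 µg/mL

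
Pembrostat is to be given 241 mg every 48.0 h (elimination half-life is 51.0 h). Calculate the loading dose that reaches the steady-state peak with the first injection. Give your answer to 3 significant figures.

k = ln 2 / 51.0 = 0.01359 h⁻¹
Accumulation ratio R = 1 / (1 − e^(−kτ)) = 1 / (1 − e^(−0.01359×48.0)) = 1 / (1 − 0.5208) = 2.087
Loading dose = maintenance dose × R = 241 × 2.087 ≈ 503 mg

503 mg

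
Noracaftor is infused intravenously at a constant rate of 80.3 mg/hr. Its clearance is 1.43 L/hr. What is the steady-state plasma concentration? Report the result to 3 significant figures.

Css = infusion rate / CL = 80.3 / 1.43 ≈ 56.2 µg/mL

56.2 µg/mL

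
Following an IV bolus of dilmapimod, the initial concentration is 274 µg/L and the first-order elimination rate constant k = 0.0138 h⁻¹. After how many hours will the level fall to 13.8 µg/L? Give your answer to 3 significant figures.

C(t) = C₀ e^(−kt)  ⇒  t = ln(C₀/C) / k
t = ln(274/13.8) / 0.01380 = 2.988 / 0.01380 ≈ 217 hours

217 hours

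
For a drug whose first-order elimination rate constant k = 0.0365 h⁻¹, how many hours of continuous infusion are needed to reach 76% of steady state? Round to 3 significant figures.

f = 1 − e^(−kt)  ⇒  t = −ln(1 − f) / k
t = −ln(1 − 0.76) / 0.03650 = 1.427 / 0.03650 ≈ 39.1 hours

39.1 hours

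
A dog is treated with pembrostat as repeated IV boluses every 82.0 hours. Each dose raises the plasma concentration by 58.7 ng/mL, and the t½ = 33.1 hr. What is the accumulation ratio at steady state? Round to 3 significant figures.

1.22

k = ln 2 / 33.1 = 0.02094 hr⁻¹
Fraction remaining after one interval: e^(−kτ) = e^(−0.02094 × 82.0) = 0.1796
R = 1 / (1 − 0.1796) = 1 / 0.8204 ≈ 1.22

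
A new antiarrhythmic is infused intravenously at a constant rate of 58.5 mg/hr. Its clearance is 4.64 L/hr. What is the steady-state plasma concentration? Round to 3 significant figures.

Css = infusion rate / CL = 58.5 / 4.64 ≈ 12.6 µg/mL

12.6 µg/mL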